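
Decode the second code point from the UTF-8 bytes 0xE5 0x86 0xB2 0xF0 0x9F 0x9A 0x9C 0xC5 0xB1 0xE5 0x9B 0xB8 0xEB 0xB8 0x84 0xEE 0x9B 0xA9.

Offset 0: leading byte 0xE5 = 11100101 → 3-byte char #1 = E5 86 B2.
Offset 3: leading byte 0xF0 = 11110000 → 4-byte char #2 = F0 9F 9A 9C.
Leading byte 0xF0 = 11110000 matches 11110xxx → 4-byte sequence.
Byte 1: 0xF0 = 11110000, payload 000 (3 bits).
Byte 2: 0x9F = 10011111 (10xxxxxx ✓), payload 011111.
Byte 3: 0x9A = 10011010 (10xxxxxx ✓), payload 011010.
Byte 4: 0x9C = 10011100 (10xxxxxx ✓), payload 011100.
Concatenate: 000011111011010011100 = 0x1F69C (21 bits → U+1F69C).

U+1F69C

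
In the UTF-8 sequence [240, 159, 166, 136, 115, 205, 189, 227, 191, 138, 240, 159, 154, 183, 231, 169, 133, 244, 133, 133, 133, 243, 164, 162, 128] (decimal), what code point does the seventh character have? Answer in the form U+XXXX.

Offset 0: leading byte 0xF0 = 11110000 → 4-byte char #1 = F0 9F A6 88.
Offset 4: leading byte 0x73 = 01110011 → 1-byte char #2 = 73.
Offset 5: leading byte 0xCD = 11001101 → 2-byte char #3 = CD BD.
Offset 7: leading byte 0xE3 = 11100011 → 3-byte char #4 = E3 BF 8A.
Offset 10: leading byte 0xF0 = 11110000 → 4-byte char #5 = F0 9F 9A B7.
Offset 14: leading byte 0xE7 = 11100111 → 3-byte char #6 = E7 A9 85.
Offset 17: leading byte 0xF4 = 11110100 → 4-byte char #7 = F4 85 85 85.
Leading byte 0xF4 = 11110100 matches 11110xxx → 4-byte sequence.
Byte 1: 0xF4 = 11110100, payload 100 (3 bits).
Byte 2: 0x85 = 10000101 (10xxxxxx ✓), payload 000101.
Byte 3: 0x85 = 10000101 (10xxxxxx ✓), payload 000101.
Byte 4: 0x85 = 10000101 (10xxxxxx ✓), payload 000101.
Concatenate: 100000101000101000101 = 0x105145 (21 bits → U+105145).

U+105145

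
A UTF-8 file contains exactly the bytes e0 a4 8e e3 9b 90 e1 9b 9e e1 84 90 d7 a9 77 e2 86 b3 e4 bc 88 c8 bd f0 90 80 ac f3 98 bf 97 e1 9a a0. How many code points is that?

Byte at offset 0: 0xE0 = 11100000 → 3-byte char (#1). Advance 3.
Byte at offset 3: 0xE3 = 11100011 → 3-byte char (#2). Advance 3.
Byte at offset 6: 0xE1 = 11100001 → 3-byte char (#3). Advance 3.
Byte at offset 9: 0xE1 = 11100001 → 3-byte char (#4). Advance 3.
Byte at offset 12: 0xD7 = 11010111 → 2-byte char (#5). Advance 2.
Byte at offset 14: 0x77 = 01110111 → 1-byte char (#6). Advance 1.
Byte at offset 15: 0xE2 = 11100010 → 3-byte char (#7). Advance 3.
Byte at offset 18: 0xE4 = 11100100 → 3-byte char (#8). Advance 3.
Byte at offset 21: 0xC8 = 11001000 → 2-byte char (#9). Advance 2.
Byte at offset 23: 0xF0 = 11110000 → 4-byte char (#10). Advance 4.
Byte at offset 27: 0xF3 = 11110011 → 4-byte char (#11). Advance 4.
Byte at offset 31: 0xE1 = 11100001 → 3-byte char (#12). Advance 3.
Reached end at offset 34 after 12 code points.

12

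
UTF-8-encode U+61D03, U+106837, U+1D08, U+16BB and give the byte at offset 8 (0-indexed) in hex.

0xE1

U+61D03 → 4-byte form F1 A1 B4 83 at offsets 0–3.
U+106837 → 4-byte form F4 86 A0 B7 at offsets 4–7.
U+1D08 → 3-byte form E1 B4 88 at offsets 8–10.
Offset 8 falls in char 3's range; it's byte 1 of E1 B4 88 = 0xE1.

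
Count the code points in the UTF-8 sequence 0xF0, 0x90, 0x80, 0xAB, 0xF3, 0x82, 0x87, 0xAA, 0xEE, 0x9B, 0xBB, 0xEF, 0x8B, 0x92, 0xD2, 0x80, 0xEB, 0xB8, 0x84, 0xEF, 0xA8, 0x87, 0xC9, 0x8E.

8

Byte at offset 0: 0xF0 = 11110000 → 4-byte char (#1). Advance 4.
Byte at offset 4: 0xF3 = 11110011 → 4-byte char (#2). Advance 4.
Byte at offset 8: 0xEE = 11101110 → 3-byte char (#3). Advance 3.
Byte at offset 11: 0xEF = 11101111 → 3-byte char (#4). Advance 3.
Byte at offset 14: 0xD2 = 11010010 → 2-byte char (#5). Advance 2.
Byte at offset 16: 0xEB = 11101011 → 3-byte char (#6). Advance 3.
Byte at offset 19: 0xEF = 11101111 → 3-byte char (#7). Advance 3.
Byte at offset 22: 0xC9 = 11001001 → 2-byte char (#8). Advance 2.
Reached end at offset 24 after 8 code points.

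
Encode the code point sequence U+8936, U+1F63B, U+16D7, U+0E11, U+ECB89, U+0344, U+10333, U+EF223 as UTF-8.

E8 A4 B6 F0 9F 98 BB E1 9B 97 E0 B8 91 F3 AC AE 89 CD 84 F0 90 8C B3 F3 AF 88 A3

U+8936: 3-byte form → E8 A4 B6.
U+1F63B: 4-byte form → F0 9F 98 BB.
U+16D7: 3-byte form → E1 9B 97.
U+0E11: 3-byte form → E0 B8 91.
U+ECB89: 4-byte form → F3 AC AE 89.
U+0344: 2-byte form → CD 84.
U+10333: 4-byte form → F0 90 8C B3.
U+EF223: 4-byte form → F3 AF 88 A3.
Concatenated (27 bytes): E8 A4 B6 F0 9F 98 BB E1 9B 97 E0 B8 91 F3 AC AE 89 CD 84 F0 90 8C B3 F3 AF 88 A3.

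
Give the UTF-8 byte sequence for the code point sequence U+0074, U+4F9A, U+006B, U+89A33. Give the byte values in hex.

74 E4 BE 9A 6B F2 89 A8 B3

U+0074: 1-byte form → 74.
U+4F9A: 3-byte form → E4 BE 9A.
U+006B: 1-byte form → 6B.
U+89A33: 4-byte form → F2 89 A8 B3.
Concatenated (9 bytes): 74 E4 BE 9A 6B F2 89 A8 B3.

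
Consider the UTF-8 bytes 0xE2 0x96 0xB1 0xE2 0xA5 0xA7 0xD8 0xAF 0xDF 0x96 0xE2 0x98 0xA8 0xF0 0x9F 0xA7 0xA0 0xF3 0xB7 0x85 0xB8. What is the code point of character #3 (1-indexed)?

Offset 0: leading byte 0xE2 = 11100010 → 3-byte char #1 = E2 96 B1.
Offset 3: leading byte 0xE2 = 11100010 → 3-byte char #2 = E2 A5 A7.
Offset 6: leading byte 0xD8 = 11011000 → 2-byte char #3 = D8 AF.
Leading byte 0xD8 = 11011000 matches 110xxxxx → 2-byte sequence.
Byte 1: 0xD8 = 11011000, payload 11000 (5 bits).
Byte 2: 0xAF = 10101111 (10xxxxxx ✓), payload 101111.
Concatenate: 11000101111 = 0x62F (11 bits → U+062F).

U+062F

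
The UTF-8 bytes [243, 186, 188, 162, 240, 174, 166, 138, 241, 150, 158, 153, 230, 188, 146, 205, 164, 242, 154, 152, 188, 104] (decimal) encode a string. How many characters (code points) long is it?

7

Byte at offset 0: 0xF3 = 11110011 → 4-byte char (#1). Advance 4.
Byte at offset 4: 0xF0 = 11110000 → 4-byte char (#2). Advance 4.
Byte at offset 8: 0xF1 = 11110001 → 4-byte char (#3). Advance 4.
Byte at offset 12: 0xE6 = 11100110 → 3-byte char (#4). Advance 3.
Byte at offset 15: 0xCD = 11001101 → 2-byte char (#5). Advance 2.
Byte at offset 17: 0xF2 = 11110010 → 4-byte char (#6). Advance 4.
Byte at offset 21: 0x68 = 01101000 → 1-byte char (#7). Advance 1.
Reached end at offset 22 after 7 code points.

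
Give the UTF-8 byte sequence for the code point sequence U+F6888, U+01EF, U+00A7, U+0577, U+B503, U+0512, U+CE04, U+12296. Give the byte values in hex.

F3 B6 A2 88 C7 AF C2 A7 D5 B7 EB 94 83 D4 92 EC B8 84 F0 92 8A 96

U+F6888: 4-byte form → F3 B6 A2 88.
U+01EF: 2-byte form → C7 AF.
U+00A7: 2-byte form → C2 A7.
U+0577: 2-byte form → D5 B7.
U+B503: 3-byte form → EB 94 83.
U+0512: 2-byte form → D4 92.
U+CE04: 3-byte form → EC B8 84.
U+12296: 4-byte form → F0 92 8A 96.
Concatenated (22 bytes): F3 B6 A2 88 C7 AF C2 A7 D5 B7 EB 94 83 D4 92 EC B8 84 F0 92 8A 96.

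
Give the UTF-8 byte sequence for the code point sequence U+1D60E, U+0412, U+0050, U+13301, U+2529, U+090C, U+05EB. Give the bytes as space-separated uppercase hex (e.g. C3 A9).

F0 9D 98 8E D0 92 50 F0 93 8C 81 E2 94 A9 E0 A4 8C D7 AB

U+1D60E: 4-byte form → F0 9D 98 8E.
U+0412: 2-byte form → D0 92.
U+0050: 1-byte form → 50.
U+13301: 4-byte form → F0 93 8C 81.
U+2529: 3-byte form → E2 94 A9.
U+090C: 3-byte form → E0 A4 8C.
U+05EB: 2-byte form → D7 AB.
Concatenated (19 bytes): F0 9D 98 8E D0 92 50 F0 93 8C 81 E2 94 A9 E0 A4 8C D7 AB.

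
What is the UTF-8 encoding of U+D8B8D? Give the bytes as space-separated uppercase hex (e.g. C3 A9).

F3 98 AE 8D

U+D8B8D = 0xD8B8D = 887693 decimal. In range U+10000–U+10FFFF → 4-byte form: 11110xxx 10xxxxxx 10xxxxxx 10xxxxxx.
Binary (21 bits): 011011000101110001101.
Split 3+6+6+6: 011 | 011000 | 101110 | 001101.
Byte 1: 11110011 = 0xF3.
Byte 2: 10011000 = 0x98.
Byte 3: 10101110 = 0xAE.
Byte 4: 10001101 = 0x8D.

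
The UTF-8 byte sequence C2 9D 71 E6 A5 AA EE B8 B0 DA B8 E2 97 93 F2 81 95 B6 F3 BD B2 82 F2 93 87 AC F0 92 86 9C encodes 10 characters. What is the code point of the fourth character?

Offset 0: leading byte 0xC2 = 11000010 → 2-byte char #1 = C2 9D.
Offset 2: leading byte 0x71 = 01110001 → 1-byte char #2 = 71.
Offset 3: leading byte 0xE6 = 11100110 → 3-byte char #3 = E6 A5 AA.
Offset 6: leading byte 0xEE = 11101110 → 3-byte char #4 = EE B8 B0.
Leading byte 0xEE = 11101110 matches 1110xxxx → 3-byte sequence.
Byte 1: 0xEE = 11101110, payload 1110 (4 bits).
Byte 2: 0xB8 = 10111000 (10xxxxxx ✓), payload 111000.
Byte 3: 0xB0 = 10110000 (10xxxxxx ✓), payload 110000.
Concatenate: 1110111000110000 = 0xEE30 (16 bits → U+EE30).

U+EE30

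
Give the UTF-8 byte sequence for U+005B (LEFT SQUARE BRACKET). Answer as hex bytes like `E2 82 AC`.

5B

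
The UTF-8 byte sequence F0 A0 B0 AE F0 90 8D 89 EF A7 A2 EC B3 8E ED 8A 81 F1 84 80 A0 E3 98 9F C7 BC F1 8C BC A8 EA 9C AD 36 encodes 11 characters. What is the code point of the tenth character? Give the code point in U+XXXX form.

U+A72D

Offset 0: leading byte 0xF0 = 11110000 → 4-byte char #1 = F0 A0 B0 AE.
Offset 4: leading byte 0xF0 = 11110000 → 4-byte char #2 = F0 90 8D 89.
Offset 8: leading byte 0xEF = 11101111 → 3-byte char #3 = EF A7 A2.
Offset 11: leading byte 0xEC = 11101100 → 3-byte char #4 = EC B3 8E.
Offset 14: leading byte 0xED = 11101101 → 3-byte char #5 = ED 8A 81.
Offset 17: leading byte 0xF1 = 11110001 → 4-byte char #6 = F1 84 80 A0.
Offset 21: leading byte 0xE3 = 11100011 → 3-byte char #7 = E3 98 9F.
Offset 24: leading byte 0xC7 = 11000111 → 2-byte char #8 = C7 BC.
Offset 26: leading byte 0xF1 = 11110001 → 4-byte char #9 = F1 8C BC A8.
Offset 30: leading byte 0xEA = 11101010 → 3-byte char #10 = EA 9C AD.
Leading byte 0xEA = 11101010 matches 1110xxxx → 3-byte sequence.
Byte 1: 0xEA = 11101010, payload 1010 (4 bits).
Byte 2: 0x9C = 10011100 (10xxxxxx ✓), payload 011100.
Byte 3: 0xAD = 10101101 (10xxxxxx ✓), payload 101101.
Concatenate: 1010011100101101 = 0xA72D (16 bits → U+A72D).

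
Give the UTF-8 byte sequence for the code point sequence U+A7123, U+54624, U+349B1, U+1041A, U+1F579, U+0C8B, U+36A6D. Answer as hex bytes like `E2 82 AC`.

F2 A7 84 A3 F1 94 98 A4 F0 B4 A6 B1 F0 90 90 9A F0 9F 95 B9 E0 B2 8B F0 B6 A9 AD

U+A7123: 4-byte form → F2 A7 84 A3.
U+54624: 4-byte form → F1 94 98 A4.
U+349B1: 4-byte form → F0 B4 A6 B1.
U+1041A: 4-byte form → F0 90 90 9A.
U+1F579: 4-byte form → F0 9F 95 B9.
U+0C8B: 3-byte form → E0 B2 8B.
U+36A6D: 4-byte form → F0 B6 A9 AD.
Concatenated (27 bytes): F2 A7 84 A3 F1 94 98 A4 F0 B4 A6 B1 F0 90 90 9A F0 9F 95 B9 E0 B2 8B F0 B6 A9 AD.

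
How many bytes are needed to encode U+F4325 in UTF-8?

4

U+F4325 = 0xF4325. UTF-8 uses 1 byte below 0x80, 2 below 0x800, 3 below 0x10000, 4 up to 0x10FFFF. 0xF4325 is in U+10000–U+10FFFF → 4 bytes.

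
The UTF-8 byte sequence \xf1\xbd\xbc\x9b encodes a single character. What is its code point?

Leading byte 0xF1 = 11110001 matches 11110xxx → 4-byte sequence.
Byte 1: 0xF1 = 11110001, payload 001 (3 bits).
Byte 2: 0xBD = 10111101 (10xxxxxx ✓), payload 111101.
Byte 3: 0xBC = 10111100 (10xxxxxx ✓), payload 111100.
Byte 4: 0x9B = 10011011 (10xxxxxx ✓), payload 011011.
Concatenate: 001111101111100011011 = 0x7DF1B (21 bits → U+7DF1B).

U+7DF1B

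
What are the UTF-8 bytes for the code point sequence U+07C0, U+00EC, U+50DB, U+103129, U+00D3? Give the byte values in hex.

U+07C0: 2-byte form → DF 80.
U+00EC: 2-byte form → C3 AC.
U+50DB: 3-byte form → E5 83 9B.
U+103129: 4-byte form → F4 83 84 A9.
U+00D3: 2-byte form → C3 93.
Concatenated (13 bytes): DF 80 C3 AC E5 83 9B F4 83 84 A9 C3 93.

DF 80 C3 AC E5 83 9B F4 83 84 A9 C3 93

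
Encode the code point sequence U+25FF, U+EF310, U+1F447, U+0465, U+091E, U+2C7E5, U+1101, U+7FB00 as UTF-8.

E2 97 BF F3 AF 8C 90 F0 9F 91 87 D1 A5 E0 A4 9E F0 AC 9F A5 E1 84 81 F1 BF AC 80

U+25FF: 3-byte form → E2 97 BF.
U+EF310: 4-byte form → F3 AF 8C 90.
U+1F447: 4-byte form → F0 9F 91 87.
U+0465: 2-byte form → D1 A5.
U+091E: 3-byte form → E0 A4 9E.
U+2C7E5: 4-byte form → F0 AC 9F A5.
U+1101: 3-byte form → E1 84 81.
U+7FB00: 4-byte form → F1 BF AC 80.
Concatenated (27 bytes): E2 97 BF F3 AF 8C 90 F0 9F 91 87 D1 A5 E0 A4 9E F0 AC 9F A5 E1 84 81 F1 BF AC 80.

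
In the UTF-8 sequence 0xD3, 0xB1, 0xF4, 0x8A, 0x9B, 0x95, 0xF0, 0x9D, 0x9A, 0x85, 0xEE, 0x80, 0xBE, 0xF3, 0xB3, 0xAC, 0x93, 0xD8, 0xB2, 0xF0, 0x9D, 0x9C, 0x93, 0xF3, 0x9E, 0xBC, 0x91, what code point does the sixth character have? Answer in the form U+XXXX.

Offset 0: leading byte 0xD3 = 11010011 → 2-byte char #1 = D3 B1.
Offset 2: leading byte 0xF4 = 11110100 → 4-byte char #2 = F4 8A 9B 95.
Offset 6: leading byte 0xF0 = 11110000 → 4-byte char #3 = F0 9D 9A 85.
Offset 10: leading byte 0xEE = 11101110 → 3-byte char #4 = EE 80 BE.
Offset 13: leading byte 0xF3 = 11110011 → 4-byte char #5 = F3 B3 AC 93.
Offset 17: leading byte 0xD8 = 11011000 → 2-byte char #6 = D8 B2.
Leading byte 0xD8 = 11011000 matches 110xxxxx → 2-byte sequence.
Byte 1: 0xD8 = 11011000, payload 11000 (5 bits).
Byte 2: 0xB2 = 10110010 (10xxxxxx ✓), payload 110010.
Concatenate: 11000110010 = 0x632 (11 bits → U+0632).

U+0632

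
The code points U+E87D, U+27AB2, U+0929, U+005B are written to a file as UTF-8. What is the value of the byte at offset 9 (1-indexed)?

1-indexed offset 9 is 0-indexed offset 8.
U+E87D → 3-byte form EE A1 BD at offsets 0–2.
U+27AB2 → 4-byte form F0 A7 AA B2 at offsets 3–6.
U+0929 → 3-byte form E0 A4 A9 at offsets 7–9.
Offset 8 falls in char 3's range; it's byte 2 of E0 A4 A9 = 0xA4.

0xA4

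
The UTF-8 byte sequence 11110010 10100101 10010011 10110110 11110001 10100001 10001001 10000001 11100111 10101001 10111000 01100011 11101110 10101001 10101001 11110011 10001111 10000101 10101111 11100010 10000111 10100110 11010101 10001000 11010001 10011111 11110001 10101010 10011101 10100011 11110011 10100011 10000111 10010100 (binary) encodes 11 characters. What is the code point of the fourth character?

Offset 0: leading byte 0xF2 = 11110010 → 4-byte char #1 = F2 A5 93 B6.
Offset 4: leading byte 0xF1 = 11110001 → 4-byte char #2 = F1 A1 89 81.
Offset 8: leading byte 0xE7 = 11100111 → 3-byte char #3 = E7 A9 B8.
Offset 11: leading byte 0x63 = 01100011 → 1-byte char #4 = 63.
Leading byte 0x63 = 01100011 matches 0xxxxxxx → 1-byte sequence.
Byte 1: 0x63 = 01100011, payload 1100011 (7 bits).
Concatenate: 1100011 = 0x63 (7 bits → U+0063).

U+0063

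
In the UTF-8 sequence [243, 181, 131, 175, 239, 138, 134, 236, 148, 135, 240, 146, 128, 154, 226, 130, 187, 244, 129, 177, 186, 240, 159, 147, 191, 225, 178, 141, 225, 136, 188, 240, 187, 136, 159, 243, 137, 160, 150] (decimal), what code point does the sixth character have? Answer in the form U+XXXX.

Offset 0: leading byte 0xF3 = 11110011 → 4-byte char #1 = F3 B5 83 AF.
Offset 4: leading byte 0xEF = 11101111 → 3-byte char #2 = EF 8A 86.
Offset 7: leading byte 0xEC = 11101100 → 3-byte char #3 = EC 94 87.
Offset 10: leading byte 0xF0 = 11110000 → 4-byte char #4 = F0 92 80 9A.
Offset 14: leading byte 0xE2 = 11100010 → 3-byte char #5 = E2 82 BB.
Offset 17: leading byte 0xF4 = 11110100 → 4-byte char #6 = F4 81 B1 BA.
Leading byte 0xF4 = 11110100 matches 11110xxx → 4-byte sequence.
Byte 1: 0xF4 = 11110100, payload 100 (3 bits).
Byte 2: 0x81 = 10000001 (10xxxxxx ✓), payload 000001.
Byte 3: 0xB1 = 10110001 (10xxxxxx ✓), payload 110001.
Byte 4: 0xBA = 10111010 (10xxxxxx ✓), payload 111010.
Concatenate: 100000001110001111010 = 0x101C7A (21 bits → U+101C7A).

U+101C7A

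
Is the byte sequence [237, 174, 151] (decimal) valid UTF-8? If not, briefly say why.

invalid (encodes a surrogate (U+D800–U+DFFF))

Structurally a 3-byte sequence; payload = 0xDB97.
But 0xDB97 is in U+D800–U+DFFF, the surrogate range. Surrogates are not Unicode scalar values and are forbidden in UTF-8.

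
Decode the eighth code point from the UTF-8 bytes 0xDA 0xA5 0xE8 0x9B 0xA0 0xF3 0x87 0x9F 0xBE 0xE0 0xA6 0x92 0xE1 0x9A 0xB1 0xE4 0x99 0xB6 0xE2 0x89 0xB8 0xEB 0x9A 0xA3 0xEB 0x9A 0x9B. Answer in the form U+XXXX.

U+B6A3

Offset 0: leading byte 0xDA = 11011010 → 2-byte char #1 = DA A5.
Offset 2: leading byte 0xE8 = 11101000 → 3-byte char #2 = E8 9B A0.
Offset 5: leading byte 0xF3 = 11110011 → 4-byte char #3 = F3 87 9F BE.
Offset 9: leading byte 0xE0 = 11100000 → 3-byte char #4 = E0 A6 92.
Offset 12: leading byte 0xE1 = 11100001 → 3-byte char #5 = E1 9A B1.
Offset 15: leading byte 0xE4 = 11100100 → 3-byte char #6 = E4 99 B6.
Offset 18: leading byte 0xE2 = 11100010 → 3-byte char #7 = E2 89 B8.
Offset 21: leading byte 0xEB = 11101011 → 3-byte char #8 = EB 9A A3.
Leading byte 0xEB = 11101011 matches 1110xxxx → 3-byte sequence.
Byte 1: 0xEB = 11101011, payload 1011 (4 bits).
Byte 2: 0x9A = 10011010 (10xxxxxx ✓), payload 011010.
Byte 3: 0xA3 = 10100011 (10xxxxxx ✓), payload 100011.
Concatenate: 1011011010100011 = 0xB6A3 (16 bits → U+B6A3).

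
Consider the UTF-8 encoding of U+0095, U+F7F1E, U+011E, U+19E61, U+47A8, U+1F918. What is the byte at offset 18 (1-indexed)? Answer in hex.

1-indexed offset 18 is 0-indexed offset 17.
U+0095 → 2-byte form C2 95 at offsets 0–1.
U+F7F1E → 4-byte form F3 B7 BC 9E at offsets 2–5.
U+011E → 2-byte form C4 9E at offsets 6–7.
U+19E61 → 4-byte form F0 99 B9 A1 at offsets 8–11.
U+47A8 → 3-byte form E4 9E A8 at offsets 12–14.
U+1F918 → 4-byte form F0 9F A4 98 at offsets 15–18.
Offset 17 falls in char 6's range; it's byte 3 of F0 9F A4 98 = 0xA4.

0xA4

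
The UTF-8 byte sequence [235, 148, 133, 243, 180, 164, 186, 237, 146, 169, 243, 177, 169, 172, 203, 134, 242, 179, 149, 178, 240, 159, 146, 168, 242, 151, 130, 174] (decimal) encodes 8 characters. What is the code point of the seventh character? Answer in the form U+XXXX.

U+1F4A8

Offset 0: leading byte 0xEB = 11101011 → 3-byte char #1 = EB 94 85.
Offset 3: leading byte 0xF3 = 11110011 → 4-byte char #2 = F3 B4 A4 BA.
Offset 7: leading byte 0xED = 11101101 → 3-byte char #3 = ED 92 A9.
Offset 10: leading byte 0xF3 = 11110011 → 4-byte char #4 = F3 B1 A9 AC.
Offset 14: leading byte 0xCB = 11001011 → 2-byte char #5 = CB 86.
Offset 16: leading byte 0xF2 = 11110010 → 4-byte char #6 = F2 B3 95 B2.
Offset 20: leading byte 0xF0 = 11110000 → 4-byte char #7 = F0 9F 92 A8.
Leading byte 0xF0 = 11110000 matches 11110xxx → 4-byte sequence.
Byte 1: 0xF0 = 11110000, payload 000 (3 bits).
Byte 2: 0x9F = 10011111 (10xxxxxx ✓), payload 011111.
Byte 3: 0x92 = 10010010 (10xxxxxx ✓), payload 010010.
Byte 4: 0xA8 = 10101000 (10xxxxxx ✓), payload 101000.
Concatenate: 000011111010010101000 = 0x1F4A8 (21 bits → U+1F4A8).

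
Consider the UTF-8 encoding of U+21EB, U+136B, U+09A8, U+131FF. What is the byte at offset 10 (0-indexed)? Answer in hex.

0x93

U+21EB → 3-byte form E2 87 AB at offsets 0–2.
U+136B → 3-byte form E1 8D AB at offsets 3–5.
U+09A8 → 3-byte form E0 A6 A8 at offsets 6–8.
U+131FF → 4-byte form F0 93 87 BF at offsets 9–12.
Offset 10 falls in char 4's range; it's byte 2 of F0 93 87 BF = 0x93.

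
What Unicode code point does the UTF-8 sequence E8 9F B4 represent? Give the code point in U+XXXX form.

Leading byte 0xE8 = 11101000 matches 1110xxxx → 3-byte sequence.
Byte 1: 0xE8 = 11101000, payload 1000 (4 bits).
Byte 2: 0x9F = 10011111 (10xxxxxx ✓), payload 011111.
Byte 3: 0xB4 = 10110100 (10xxxxxx ✓), payload 110100.
Concatenate: 1000011111110100 = 0x87F4 (16 bits → U+87F4).

U+87F4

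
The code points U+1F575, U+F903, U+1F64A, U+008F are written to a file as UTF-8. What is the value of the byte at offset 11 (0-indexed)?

0xC2

U+1F575 → 4-byte form F0 9F 95 B5 at offsets 0–3.
U+F903 → 3-byte form EF A4 83 at offsets 4–6.
U+1F64A → 4-byte form F0 9F 99 8A at offsets 7–10.
U+008F → 2-byte form C2 8F at offsets 11–12.
Offset 11 falls in char 4's range; it's byte 1 of C2 8F = 0xC2.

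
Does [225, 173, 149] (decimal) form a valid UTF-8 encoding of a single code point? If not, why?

valid

Leading byte 0xE1 = 11100001 → 3-byte form.
Continuation bytes 0xAD=10101101, 0x95=10010101 all match 10xxxxxx.
Decoded value 0x1B55 is ≥ 0x800 (shortest form) and not a surrogate.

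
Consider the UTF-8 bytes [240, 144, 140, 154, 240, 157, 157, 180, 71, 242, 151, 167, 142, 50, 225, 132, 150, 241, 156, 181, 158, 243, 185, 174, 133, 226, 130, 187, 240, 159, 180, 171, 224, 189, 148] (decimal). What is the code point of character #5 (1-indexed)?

U+0032

Offset 0: leading byte 0xF0 = 11110000 → 4-byte char #1 = F0 90 8C 9A.
Offset 4: leading byte 0xF0 = 11110000 → 4-byte char #2 = F0 9D 9D B4.
Offset 8: leading byte 0x47 = 01000111 → 1-byte char #3 = 47.
Offset 9: leading byte 0xF2 = 11110010 → 4-byte char #4 = F2 97 A7 8E.
Offset 13: leading byte 0x32 = 00110010 → 1-byte char #5 = 32.
Leading byte 0x32 = 00110010 matches 0xxxxxxx → 1-byte sequence.
Byte 1: 0x32 = 00110010, payload 0110010 (7 bits).
Concatenate: 0110010 = 0x32 (7 bits → U+0032).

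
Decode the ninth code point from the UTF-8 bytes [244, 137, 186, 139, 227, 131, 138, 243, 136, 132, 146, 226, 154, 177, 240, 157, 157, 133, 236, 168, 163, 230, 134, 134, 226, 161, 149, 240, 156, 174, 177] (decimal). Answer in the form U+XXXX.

Offset 0: leading byte 0xF4 = 11110100 → 4-byte char #1 = F4 89 BA 8B.
Offset 4: leading byte 0xE3 = 11100011 → 3-byte char #2 = E3 83 8A.
Offset 7: leading byte 0xF3 = 11110011 → 4-byte char #3 = F3 88 84 92.
Offset 11: leading byte 0xE2 = 11100010 → 3-byte char #4 = E2 9A B1.
Offset 14: leading byte 0xF0 = 11110000 → 4-byte char #5 = F0 9D 9D 85.
Offset 18: leading byte 0xEC = 11101100 → 3-byte char #6 = EC A8 A3.
Offset 21: leading byte 0xE6 = 11100110 → 3-byte char #7 = E6 86 86.
Offset 24: leading byte 0xE2 = 11100010 → 3-byte char #8 = E2 A1 95.
Offset 27: leading byte 0xF0 = 11110000 → 4-byte char #9 = F0 9C AE B1.
Leading byte 0xF0 = 11110000 matches 11110xxx → 4-byte sequence.
Byte 1: 0xF0 = 11110000, payload 000 (3 bits).
Byte 2: 0x9C = 10011100 (10xxxxxx ✓), payload 011100.
Byte 3: 0xAE = 10101110 (10xxxxxx ✓), payload 101110.
Byte 4: 0xB1 = 10110001 (10xxxxxx ✓), payload 110001.
Concatenate: 000011100101110110001 = 0x1CBB1 (21 bits → U+1CBB1).

U+1CBB1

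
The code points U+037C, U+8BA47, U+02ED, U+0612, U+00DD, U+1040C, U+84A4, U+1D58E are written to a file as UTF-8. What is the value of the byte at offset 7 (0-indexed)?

U+037C → 2-byte form CD BC at offsets 0–1.
U+8BA47 → 4-byte form F2 8B A9 87 at offsets 2–5.
U+02ED → 2-byte form CB AD at offsets 6–7.
Offset 7 falls in char 3's range; it's byte 2 of CB AD = 0xAD.

0xAD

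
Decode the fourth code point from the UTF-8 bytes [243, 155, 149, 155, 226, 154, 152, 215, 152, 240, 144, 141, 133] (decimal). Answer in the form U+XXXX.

U+10345

Offset 0: leading byte 0xF3 = 11110011 → 4-byte char #1 = F3 9B 95 9B.
Offset 4: leading byte 0xE2 = 11100010 → 3-byte char #2 = E2 9A 98.
Offset 7: leading byte 0xD7 = 11010111 → 2-byte char #3 = D7 98.
Offset 9: leading byte 0xF0 = 11110000 → 4-byte char #4 = F0 90 8D 85.
Leading byte 0xF0 = 11110000 matches 11110xxx → 4-byte sequence.
Byte 1: 0xF0 = 11110000, payload 000 (3 bits).
Byte 2: 0x90 = 10010000 (10xxxxxx ✓), payload 010000.
Byte 3: 0x8D = 10001101 (10xxxxxx ✓), payload 001101.
Byte 4: 0x85 = 10000101 (10xxxxxx ✓), payload 000101.
Concatenate: 000010000001101000101 = 0x10345 (21 bits → U+10345).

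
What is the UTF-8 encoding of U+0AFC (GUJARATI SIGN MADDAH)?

E0 AB BC

U+0AFC = 0xAFC = 2812 decimal. In range U+0800–U+FFFF → 3-byte form: 1110xxxx 10xxxxxx 10xxxxxx.
Binary (16 bits): 0000101011111100.
Split 4+6+6: 0000 | 101011 | 111100.
Byte 1: 11100000 = 0xE0.
Byte 2: 10101011 = 0xAB.
Byte 3: 10111100 = 0xBC.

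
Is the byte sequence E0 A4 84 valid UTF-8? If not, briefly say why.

Leading byte 0xE0 = 11100000 → 3-byte form.
Continuation bytes 0xA4=10100100, 0x84=10000100 all match 10xxxxxx.
Decoded value 0x904 is ≥ 0x800 (shortest form) and not a surrogate.

valid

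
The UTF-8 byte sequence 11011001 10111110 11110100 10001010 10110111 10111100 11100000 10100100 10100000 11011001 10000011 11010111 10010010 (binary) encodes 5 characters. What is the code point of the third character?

Offset 0: leading byte 0xD9 = 11011001 → 2-byte char #1 = D9 BE.
Offset 2: leading byte 0xF4 = 11110100 → 4-byte char #2 = F4 8A B7 BC.
Offset 6: leading byte 0xE0 = 11100000 → 3-byte char #3 = E0 A4 A0.
Leading byte 0xE0 = 11100000 matches 1110xxxx → 3-byte sequence.
Byte 1: 0xE0 = 11100000, payload 0000 (4 bits).
Byte 2: 0xA4 = 10100100 (10xxxxxx ✓), payload 100100.
Byte 3: 0xA0 = 10100000 (10xxxxxx ✓), payload 100000.
Concatenate: 0000100100100000 = 0x920 (16 bits → U+0920).

U+0920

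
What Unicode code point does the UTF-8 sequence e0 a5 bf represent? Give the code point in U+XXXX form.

U+097F

Leading byte 0xE0 = 11100000 matches 1110xxxx → 3-byte sequence.
Byte 1: 0xE0 = 11100000, payload 0000 (4 bits).
Byte 2: 0xA5 = 10100101 (10xxxxxx ✓), payload 100101.
Byte 3: 0xBF = 10111111 (10xxxxxx ✓), payload 111111.
Concatenate: 0000100101111111 = 0x97F (16 bits → U+097F).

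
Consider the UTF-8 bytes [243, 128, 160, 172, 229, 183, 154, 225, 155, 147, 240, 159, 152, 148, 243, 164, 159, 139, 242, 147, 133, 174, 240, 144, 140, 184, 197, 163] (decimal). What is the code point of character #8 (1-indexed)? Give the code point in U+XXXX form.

Offset 0: leading byte 0xF3 = 11110011 → 4-byte char #1 = F3 80 A0 AC.
Offset 4: leading byte 0xE5 = 11100101 → 3-byte char #2 = E5 B7 9A.
Offset 7: leading byte 0xE1 = 11100001 → 3-byte char #3 = E1 9B 93.
Offset 10: leading byte 0xF0 = 11110000 → 4-byte char #4 = F0 9F 98 94.
Offset 14: leading byte 0xF3 = 11110011 → 4-byte char #5 = F3 A4 9F 8B.
Offset 18: leading byte 0xF2 = 11110010 → 4-byte char #6 = F2 93 85 AE.
Offset 22: leading byte 0xF0 = 11110000 → 4-byte char #7 = F0 90 8C B8.
Offset 26: leading byte 0xC5 = 11000101 → 2-byte char #8 = C5 A3.
Leading byte 0xC5 = 11000101 matches 110xxxxx → 2-byte sequence.
Byte 1: 0xC5 = 11000101, payload 00101 (5 bits).
Byte 2: 0xA3 = 10100011 (10xxxxxx ✓), payload 100011.
Concatenate: 00101100011 = 0x163 (11 bits → U+0163).

U+0163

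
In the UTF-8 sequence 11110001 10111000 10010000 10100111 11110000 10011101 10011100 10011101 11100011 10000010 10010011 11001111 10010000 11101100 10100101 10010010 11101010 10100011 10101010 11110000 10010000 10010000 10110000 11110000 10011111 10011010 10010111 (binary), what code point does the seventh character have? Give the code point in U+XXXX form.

U+10430

Offset 0: leading byte 0xF1 = 11110001 → 4-byte char #1 = F1 B8 90 A7.
Offset 4: leading byte 0xF0 = 11110000 → 4-byte char #2 = F0 9D 9C 9D.
Offset 8: leading byte 0xE3 = 11100011 → 3-byte char #3 = E3 82 93.
Offset 11: leading byte 0xCF = 11001111 → 2-byte char #4 = CF 90.
Offset 13: leading byte 0xEC = 11101100 → 3-byte char #5 = EC A5 92.
Offset 16: leading byte 0xEA = 11101010 → 3-byte char #6 = EA A3 AA.
Offset 19: leading byte 0xF0 = 11110000 → 4-byte char #7 = F0 90 90 B0.
Leading byte 0xF0 = 11110000 matches 11110xxx → 4-byte sequence.
Byte 1: 0xF0 = 11110000, payload 000 (3 bits).
Byte 2: 0x90 = 10010000 (10xxxxxx ✓), payload 010000.
Byte 3: 0x90 = 10010000 (10xxxxxx ✓), payload 010000.
Byte 4: 0xB0 = 10110000 (10xxxxxx ✓), payload 110000.
Concatenate: 000010000010000110000 = 0x10430 (21 bits → U+10430).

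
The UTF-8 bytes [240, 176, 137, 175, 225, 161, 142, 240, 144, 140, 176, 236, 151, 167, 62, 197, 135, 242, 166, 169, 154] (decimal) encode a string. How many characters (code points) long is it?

7

Byte at offset 0: 0xF0 = 11110000 → 4-byte char (#1). Advance 4.
Byte at offset 4: 0xE1 = 11100001 → 3-byte char (#2). Advance 3.
Byte at offset 7: 0xF0 = 11110000 → 4-byte char (#3). Advance 4.
Byte at offset 11: 0xEC = 11101100 → 3-byte char (#4). Advance 3.
Byte at offset 14: 0x3E = 00111110 → 1-byte char (#5). Advance 1.
Byte at offset 15: 0xC5 = 11000101 → 2-byte char (#6). Advance 2.
Byte at offset 17: 0xF2 = 11110010 → 4-byte char (#7). Advance 4.
Reached end at offset 21 after 7 code points.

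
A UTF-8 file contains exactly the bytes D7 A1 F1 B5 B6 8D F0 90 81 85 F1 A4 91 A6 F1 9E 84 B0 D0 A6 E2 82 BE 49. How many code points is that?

8

Byte at offset 0: 0xD7 = 11010111 → 2-byte char (#1). Advance 2.
Byte at offset 2: 0xF1 = 11110001 → 4-byte char (#2). Advance 4.
Byte at offset 6: 0xF0 = 11110000 → 4-byte char (#3). Advance 4.
Byte at offset 10: 0xF1 = 11110001 → 4-byte char (#4). Advance 4.
Byte at offset 14: 0xF1 = 11110001 → 4-byte char (#5). Advance 4.
Byte at offset 18: 0xD0 = 11010000 → 2-byte char (#6). Advance 2.
Byte at offset 20: 0xE2 = 11100010 → 3-byte char (#7). Advance 3.
Byte at offset 23: 0x49 = 01001001 → 1-byte char (#8). Advance 1.
Reached end at offset 24 after 8 code points.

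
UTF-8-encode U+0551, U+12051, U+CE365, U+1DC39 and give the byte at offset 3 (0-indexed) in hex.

0x92

U+0551 → 2-byte form D5 91 at offsets 0–1.
U+12051 → 4-byte form F0 92 81 91 at offsets 2–5.
Offset 3 falls in char 2's range; it's byte 2 of F0 92 81 91 = 0x92.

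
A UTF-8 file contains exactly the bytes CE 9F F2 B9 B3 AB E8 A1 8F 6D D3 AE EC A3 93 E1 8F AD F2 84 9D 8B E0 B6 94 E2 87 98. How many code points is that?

Byte at offset 0: 0xCE = 11001110 → 2-byte char (#1). Advance 2.
Byte at offset 2: 0xF2 = 11110010 → 4-byte char (#2). Advance 4.
Byte at offset 6: 0xE8 = 11101000 → 3-byte char (#3). Advance 3.
Byte at offset 9: 0x6D = 01101101 → 1-byte char (#4). Advance 1.
Byte at offset 10: 0xD3 = 11010011 → 2-byte char (#5). Advance 2.
Byte at offset 12: 0xEC = 11101100 → 3-byte char (#6). Advance 3.
Byte at offset 15: 0xE1 = 11100001 → 3-byte char (#7). Advance 3.
Byte at offset 18: 0xF2 = 11110010 → 4-byte char (#8). Advance 4.
Byte at offset 22: 0xE0 = 11100000 → 3-byte char (#9). Advance 3.
Byte at offset 25: 0xE2 = 11100010 → 3-byte char (#10). Advance 3.
Reached end at offset 28 after 10 code points.

10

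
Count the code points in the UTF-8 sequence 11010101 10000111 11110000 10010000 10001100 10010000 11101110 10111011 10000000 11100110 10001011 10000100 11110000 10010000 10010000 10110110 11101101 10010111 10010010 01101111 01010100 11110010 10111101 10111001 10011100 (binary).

Byte at offset 0: 0xD5 = 11010101 → 2-byte char (#1). Advance 2.
Byte at offset 2: 0xF0 = 11110000 → 4-byte char (#2). Advance 4.
Byte at offset 6: 0xEE = 11101110 → 3-byte char (#3). Advance 3.
Byte at offset 9: 0xE6 = 11100110 → 3-byte char (#4). Advance 3.
Byte at offset 12: 0xF0 = 11110000 → 4-byte char (#5). Advance 4.
Byte at offset 16: 0xED = 11101101 → 3-byte char (#6). Advance 3.
Byte at offset 19: 0x6F = 01101111 → 1-byte char (#7). Advance 1.
Byte at offset 20: 0x54 = 01010100 → 1-byte char (#8). Advance 1.
Byte at offset 21: 0xF2 = 11110010 → 4-byte char (#9). Advance 4.
Reached end at offset 25 after 9 code points.

9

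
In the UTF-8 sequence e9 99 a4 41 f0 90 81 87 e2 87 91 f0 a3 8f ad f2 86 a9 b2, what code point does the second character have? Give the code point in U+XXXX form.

U+0041

Offset 0: leading byte 0xE9 = 11101001 → 3-byte char #1 = E9 99 A4.
Offset 3: leading byte 0x41 = 01000001 → 1-byte char #2 = 41.
Leading byte 0x41 = 01000001 matches 0xxxxxxx → 1-byte sequence.
Byte 1: 0x41 = 01000001, payload 1000001 (7 bits).
Concatenate: 1000001 = 0x41 (7 bits → U+0041).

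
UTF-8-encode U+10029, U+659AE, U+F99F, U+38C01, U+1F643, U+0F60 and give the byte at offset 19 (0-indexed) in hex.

U+10029 → 4-byte form F0 90 80 A9 at offsets 0–3.
U+659AE → 4-byte form F1 A5 A6 AE at offsets 4–7.
U+F99F → 3-byte form EF A6 9F at offsets 8–10.
U+38C01 → 4-byte form F0 B8 B0 81 at offsets 11–14.
U+1F643 → 4-byte form F0 9F 99 83 at offsets 15–18.
U+0F60 → 3-byte form E0 BD A0 at offsets 19–21.
Offset 19 falls in char 6's range; it's byte 1 of E0 BD A0 = 0xE0.

0xE0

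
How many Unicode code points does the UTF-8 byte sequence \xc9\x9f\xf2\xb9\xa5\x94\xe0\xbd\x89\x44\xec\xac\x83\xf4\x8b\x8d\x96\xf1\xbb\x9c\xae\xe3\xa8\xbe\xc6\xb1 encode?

Byte at offset 0: 0xC9 = 11001001 → 2-byte char (#1). Advance 2.
Byte at offset 2: 0xF2 = 11110010 → 4-byte char (#2). Advance 4.
Byte at offset 6: 0xE0 = 11100000 → 3-byte char (#3). Advance 3.
Byte at offset 9: 0x44 = 01000100 → 1-byte char (#4). Advance 1.
Byte at offset 10: 0xEC = 11101100 → 3-byte char (#5). Advance 3.
Byte at offset 13: 0xF4 = 11110100 → 4-byte char (#6). Advance 4.
Byte at offset 17: 0xF1 = 11110001 → 4-byte char (#7). Advance 4.
Byte at offset 21: 0xE3 = 11100011 → 3-byte char (#8). Advance 3.
Byte at offset 24: 0xC6 = 11000110 → 2-byte char (#9). Advance 2.
Reached end at offset 26 after 9 code points.

9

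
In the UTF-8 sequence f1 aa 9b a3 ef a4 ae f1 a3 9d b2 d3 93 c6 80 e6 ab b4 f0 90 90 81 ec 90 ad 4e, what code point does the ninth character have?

Offset 0: leading byte 0xF1 = 11110001 → 4-byte char #1 = F1 AA 9B A3.
Offset 4: leading byte 0xEF = 11101111 → 3-byte char #2 = EF A4 AE.
Offset 7: leading byte 0xF1 = 11110001 → 4-byte char #3 = F1 A3 9D B2.
Offset 11: leading byte 0xD3 = 11010011 → 2-byte char #4 = D3 93.
Offset 13: leading byte 0xC6 = 11000110 → 2-byte char #5 = C6 80.
Offset 15: leading byte 0xE6 = 11100110 → 3-byte char #6 = E6 AB B4.
Offset 18: leading byte 0xF0 = 11110000 → 4-byte char #7 = F0 90 90 81.
Offset 22: leading byte 0xEC = 11101100 → 3-byte char #8 = EC 90 AD.
Offset 25: leading byte 0x4E = 01001110 → 1-byte char #9 = 4E.
Leading byte 0x4E = 01001110 matches 0xxxxxxx → 1-byte sequence.
Byte 1: 0x4E = 01001110, payload 1001110 (7 bits).
Concatenate: 1001110 = 0x4E (7 bits → U+004E).

U+004E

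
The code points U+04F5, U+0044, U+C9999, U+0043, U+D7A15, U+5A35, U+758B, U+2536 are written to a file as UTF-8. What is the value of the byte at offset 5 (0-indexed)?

U+04F5 → 2-byte form D3 B5 at offsets 0–1.
U+0044 → 1-byte form 44 at offsets 2–2.
U+C9999 → 4-byte form F3 89 A6 99 at offsets 3–6.
Offset 5 falls in char 3's range; it's byte 3 of F3 89 A6 99 = 0xA6.

0xA6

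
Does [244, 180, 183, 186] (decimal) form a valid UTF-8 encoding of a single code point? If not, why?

invalid (encodes a value above U+10FFFF)

Leading byte 0xF4 = 11110100 → 4-byte form.
Payload = 0x134DFA, which exceeds U+10FFFF, the maximum Unicode code point. (Leading bytes F5–FF, or F4 followed by ≥ 0x90, are invalid.)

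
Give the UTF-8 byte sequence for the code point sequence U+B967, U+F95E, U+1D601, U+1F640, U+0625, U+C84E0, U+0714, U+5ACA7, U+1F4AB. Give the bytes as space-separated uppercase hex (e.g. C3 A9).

EB A5 A7 EF A5 9E F0 9D 98 81 F0 9F 99 80 D8 A5 F3 88 93 A0 DC 94 F1 9A B2 A7 F0 9F 92 AB

U+B967: 3-byte form → EB A5 A7.
U+F95E: 3-byte form → EF A5 9E.
U+1D601: 4-byte form → F0 9D 98 81.
U+1F640: 4-byte form → F0 9F 99 80.
U+0625: 2-byte form → D8 A5.
U+C84E0: 4-byte form → F3 88 93 A0.
U+0714: 2-byte form → DC 94.
U+5ACA7: 4-byte form → F1 9A B2 A7.
U+1F4AB: 4-byte form → F0 9F 92 AB.
Concatenated (30 bytes): EB A5 A7 EF A5 9E F0 9D 98 81 F0 9F 99 80 D8 A5 F3 88 93 A0 DC 94 F1 9A B2 A7 F0 9F 92 AB.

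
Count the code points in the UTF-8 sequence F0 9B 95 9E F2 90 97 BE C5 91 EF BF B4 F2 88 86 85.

Byte at offset 0: 0xF0 = 11110000 → 4-byte char (#1). Advance 4.
Byte at offset 4: 0xF2 = 11110010 → 4-byte char (#2). Advance 4.
Byte at offset 8: 0xC5 = 11000101 → 2-byte char (#3). Advance 2.
Byte at offset 10: 0xEF = 11101111 → 3-byte char (#4). Advance 3.
Byte at offset 13: 0xF2 = 11110010 → 4-byte char (#5). Advance 4.
Reached end at offset 17 after 5 code points.

5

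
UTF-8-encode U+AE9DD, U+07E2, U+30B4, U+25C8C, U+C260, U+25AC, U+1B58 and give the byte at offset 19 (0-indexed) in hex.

0xE1

U+AE9DD → 4-byte form F2 AE A7 9D at offsets 0–3.
U+07E2 → 2-byte form DF A2 at offsets 4–5.
U+30B4 → 3-byte form E3 82 B4 at offsets 6–8.
U+25C8C → 4-byte form F0 A5 B2 8C at offsets 9–12.
U+C260 → 3-byte form EC 89 A0 at offsets 13–15.
U+25AC → 3-byte form E2 96 AC at offsets 16–18.
U+1B58 → 3-byte form E1 AD 98 at offsets 19–21.
Offset 19 falls in char 7's range; it's byte 1 of E1 AD 98 = 0xE1.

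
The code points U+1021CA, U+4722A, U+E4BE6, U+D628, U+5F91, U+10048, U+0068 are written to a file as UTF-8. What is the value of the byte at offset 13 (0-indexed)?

U+1021CA → 4-byte form F4 82 87 8A at offsets 0–3.
U+4722A → 4-byte form F1 87 88 AA at offsets 4–7.
U+E4BE6 → 4-byte form F3 A4 AF A6 at offsets 8–11.
U+D628 → 3-byte form ED 98 A8 at offsets 12–14.
Offset 13 falls in char 4's range; it's byte 2 of ED 98 A8 = 0x98.

0x98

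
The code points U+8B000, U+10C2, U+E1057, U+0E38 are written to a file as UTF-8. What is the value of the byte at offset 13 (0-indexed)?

U+8B000 → 4-byte form F2 8B 80 80 at offsets 0–3.
U+10C2 → 3-byte form E1 83 82 at offsets 4–6.
U+E1057 → 4-byte form F3 A1 81 97 at offsets 7–10.
U+0E38 → 3-byte form E0 B8 B8 at offsets 11–13.
Offset 13 falls in char 4's range; it's byte 3 of E0 B8 B8 = 0xB8.

0xB8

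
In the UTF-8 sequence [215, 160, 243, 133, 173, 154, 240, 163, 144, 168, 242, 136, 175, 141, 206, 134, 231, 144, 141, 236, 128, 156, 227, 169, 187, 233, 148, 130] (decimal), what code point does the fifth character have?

Offset 0: leading byte 0xD7 = 11010111 → 2-byte char #1 = D7 A0.
Offset 2: leading byte 0xF3 = 11110011 → 4-byte char #2 = F3 85 AD 9A.
Offset 6: leading byte 0xF0 = 11110000 → 4-byte char #3 = F0 A3 90 A8.
Offset 10: leading byte 0xF2 = 11110010 → 4-byte char #4 = F2 88 AF 8D.
Offset 14: leading byte 0xCE = 11001110 → 2-byte char #5 = CE 86.
Leading byte 0xCE = 11001110 matches 110xxxxx → 2-byte sequence.
Byte 1: 0xCE = 11001110, payload 01110 (5 bits).
Byte 2: 0x86 = 10000110 (10xxxxxx ✓), payload 000110.
Concatenate: 01110000110 = 0x386 (11 bits → U+0386).

U+0386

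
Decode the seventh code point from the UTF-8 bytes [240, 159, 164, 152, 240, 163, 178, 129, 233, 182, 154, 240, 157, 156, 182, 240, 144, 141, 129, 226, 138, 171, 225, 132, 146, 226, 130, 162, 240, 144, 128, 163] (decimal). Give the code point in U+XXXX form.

Offset 0: leading byte 0xF0 = 11110000 → 4-byte char #1 = F0 9F A4 98.
Offset 4: leading byte 0xF0 = 11110000 → 4-byte char #2 = F0 A3 B2 81.
Offset 8: leading byte 0xE9 = 11101001 → 3-byte char #3 = E9 B6 9A.
Offset 11: leading byte 0xF0 = 11110000 → 4-byte char #4 = F0 9D 9C B6.
Offset 15: leading byte 0xF0 = 11110000 → 4-byte char #5 = F0 90 8D 81.
Offset 19: leading byte 0xE2 = 11100010 → 3-byte char #6 = E2 8A AB.
Offset 22: leading byte 0xE1 = 11100001 → 3-byte char #7 = E1 84 92.
Leading byte 0xE1 = 11100001 matches 1110xxxx → 3-byte sequence.
Byte 1: 0xE1 = 11100001, payload 0001 (4 bits).
Byte 2: 0x84 = 10000100 (10xxxxxx ✓), payload 000100.
Byte 3: 0x92 = 10010010 (10xxxxxx ✓), payload 010010.
Concatenate: 0001000100010010 = 0x1112 (16 bits → U+1112).

U+1112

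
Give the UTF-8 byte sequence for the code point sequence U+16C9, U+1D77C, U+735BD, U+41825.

U+16C9: 3-byte form → E1 9B 89.
U+1D77C: 4-byte form → F0 9D 9D BC.
U+735BD: 4-byte form → F1 B3 96 BD.
U+41825: 4-byte form → F1 81 A0 A5.
Concatenated (15 bytes): E1 9B 89 F0 9D 9D BC F1 B3 96 BD F1 81 A0 A5.

E1 9B 89 F0 9D 9D BC F1 B3 96 BD F1 81 A0 A5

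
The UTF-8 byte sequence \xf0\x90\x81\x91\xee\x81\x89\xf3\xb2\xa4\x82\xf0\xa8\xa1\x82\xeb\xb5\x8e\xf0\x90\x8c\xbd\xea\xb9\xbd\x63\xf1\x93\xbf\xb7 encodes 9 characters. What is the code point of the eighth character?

Offset 0: leading byte 0xF0 = 11110000 → 4-byte char #1 = F0 90 81 91.
Offset 4: leading byte 0xEE = 11101110 → 3-byte char #2 = EE 81 89.
Offset 7: leading byte 0xF3 = 11110011 → 4-byte char #3 = F3 B2 A4 82.
Offset 11: leading byte 0xF0 = 11110000 → 4-byte char #4 = F0 A8 A1 82.
Offset 15: leading byte 0xEB = 11101011 → 3-byte char #5 = EB B5 8E.
Offset 18: leading byte 0xF0 = 11110000 → 4-byte char #6 = F0 90 8C BD.
Offset 22: leading byte 0xEA = 11101010 → 3-byte char #7 = EA B9 BD.
Offset 25: leading byte 0x63 = 01100011 → 1-byte char #8 = 63.
Leading byte 0x63 = 01100011 matches 0xxxxxxx → 1-byte sequence.
Byte 1: 0x63 = 01100011, payload 1100011 (7 bits).
Concatenate: 1100011 = 0x63 (7 bits → U+0063).

U+0063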